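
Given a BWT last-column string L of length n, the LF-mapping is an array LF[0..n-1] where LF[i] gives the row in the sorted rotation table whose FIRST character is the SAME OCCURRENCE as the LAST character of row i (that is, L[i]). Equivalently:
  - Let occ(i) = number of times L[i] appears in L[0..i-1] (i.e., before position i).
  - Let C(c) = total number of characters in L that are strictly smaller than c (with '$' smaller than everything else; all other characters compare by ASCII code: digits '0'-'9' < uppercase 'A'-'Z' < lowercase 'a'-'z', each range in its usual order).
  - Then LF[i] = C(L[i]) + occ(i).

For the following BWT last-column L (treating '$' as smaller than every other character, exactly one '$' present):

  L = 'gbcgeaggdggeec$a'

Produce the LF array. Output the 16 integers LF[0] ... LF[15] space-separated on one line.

Answer: 10 3 4 11 7 1 12 13 6 14 15 8 9 5 0 2

Derivation:
Char counts: '$':1, 'a':2, 'b':1, 'c':2, 'd':1, 'e':3, 'g':6
C (first-col start): C('$')=0, C('a')=1, C('b')=3, C('c')=4, C('d')=6, C('e')=7, C('g')=10
L[0]='g': occ=0, LF[0]=C('g')+0=10+0=10
L[1]='b': occ=0, LF[1]=C('b')+0=3+0=3
L[2]='c': occ=0, LF[2]=C('c')+0=4+0=4
L[3]='g': occ=1, LF[3]=C('g')+1=10+1=11
L[4]='e': occ=0, LF[4]=C('e')+0=7+0=7
L[5]='a': occ=0, LF[5]=C('a')+0=1+0=1
L[6]='g': occ=2, LF[6]=C('g')+2=10+2=12
L[7]='g': occ=3, LF[7]=C('g')+3=10+3=13
L[8]='d': occ=0, LF[8]=C('d')+0=6+0=6
L[9]='g': occ=4, LF[9]=C('g')+4=10+4=14
L[10]='g': occ=5, LF[10]=C('g')+5=10+5=15
L[11]='e': occ=1, LF[11]=C('e')+1=7+1=8
L[12]='e': occ=2, LF[12]=C('e')+2=7+2=9
L[13]='c': occ=1, LF[13]=C('c')+1=4+1=5
L[14]='$': occ=0, LF[14]=C('$')+0=0+0=0
L[15]='a': occ=1, LF[15]=C('a')+1=1+1=2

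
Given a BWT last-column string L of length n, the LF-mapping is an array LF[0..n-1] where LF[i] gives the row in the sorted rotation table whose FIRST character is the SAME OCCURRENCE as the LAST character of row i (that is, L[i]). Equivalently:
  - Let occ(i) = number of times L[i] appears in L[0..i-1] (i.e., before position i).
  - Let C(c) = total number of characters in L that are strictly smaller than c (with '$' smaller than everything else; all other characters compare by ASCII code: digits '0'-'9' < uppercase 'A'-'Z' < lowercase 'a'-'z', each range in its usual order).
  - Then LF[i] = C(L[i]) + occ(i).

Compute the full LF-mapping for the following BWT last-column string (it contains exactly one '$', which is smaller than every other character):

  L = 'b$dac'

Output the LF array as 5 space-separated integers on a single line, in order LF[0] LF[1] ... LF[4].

Answer: 2 0 4 1 3

Derivation:
Char counts: '$':1, 'a':1, 'b':1, 'c':1, 'd':1
C (first-col start): C('$')=0, C('a')=1, C('b')=2, C('c')=3, C('d')=4
L[0]='b': occ=0, LF[0]=C('b')+0=2+0=2
L[1]='$': occ=0, LF[1]=C('$')+0=0+0=0
L[2]='d': occ=0, LF[2]=C('d')+0=4+0=4
L[3]='a': occ=0, LF[3]=C('a')+0=1+0=1
L[4]='c': occ=0, LF[4]=C('c')+0=3+0=3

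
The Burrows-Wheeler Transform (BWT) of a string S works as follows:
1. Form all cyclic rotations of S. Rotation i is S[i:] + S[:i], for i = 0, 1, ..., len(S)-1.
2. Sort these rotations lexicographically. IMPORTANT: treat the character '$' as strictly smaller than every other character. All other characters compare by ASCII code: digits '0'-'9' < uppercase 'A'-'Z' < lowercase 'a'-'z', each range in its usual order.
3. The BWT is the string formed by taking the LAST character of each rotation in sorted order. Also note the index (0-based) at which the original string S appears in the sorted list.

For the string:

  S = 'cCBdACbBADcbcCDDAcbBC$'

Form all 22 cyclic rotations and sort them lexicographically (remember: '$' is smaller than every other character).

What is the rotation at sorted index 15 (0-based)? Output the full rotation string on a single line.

All 22 rotations (rotation i = S[i:]+S[:i]):
  rot[0] = cCBdACbBADcbcCDDAcbBC$
  rot[1] = CBdACbBADcbcCDDAcbBC$c
  rot[2] = BdACbBADcbcCDDAcbBC$cC
  rot[3] = dACbBADcbcCDDAcbBC$cCB
  rot[4] = ACbBADcbcCDDAcbBC$cCBd
  rot[5] = CbBADcbcCDDAcbBC$cCBdA
  rot[6] = bBADcbcCDDAcbBC$cCBdAC
  rot[7] = BADcbcCDDAcbBC$cCBdACb
  rot[8] = ADcbcCDDAcbBC$cCBdACbB
  rot[9] = DcbcCDDAcbBC$cCBdACbBA
  rot[10] = cbcCDDAcbBC$cCBdACbBAD
  rot[11] = bcCDDAcbBC$cCBdACbBADc
  rot[12] = cCDDAcbBC$cCBdACbBADcb
  rot[13] = CDDAcbBC$cCBdACbBADcbc
  rot[14] = DDAcbBC$cCBdACbBADcbcC
  rot[15] = DAcbBC$cCBdACbBADcbcCD
  rot[16] = AcbBC$cCBdACbBADcbcCDD
  rot[17] = cbBC$cCBdACbBADcbcCDDA
  rot[18] = bBC$cCBdACbBADcbcCDDAc
  rot[19] = BC$cCBdACbBADcbcCDDAcb
  rot[20] = C$cCBdACbBADcbcCDDAcbB
  rot[21] = $cCBdACbBADcbcCDDAcbBC
Sorted (with $ < everything):
  sorted[0] = $cCBdACbBADcbcCDDAcbBC
  sorted[1] = ACbBADcbcCDDAcbBC$cCBd
  sorted[2] = ADcbcCDDAcbBC$cCBdACbB
  sorted[3] = AcbBC$cCBdACbBADcbcCDD
  sorted[4] = BADcbcCDDAcbBC$cCBdACb
  sorted[5] = BC$cCBdACbBADcbcCDDAcb
  sorted[6] = BdACbBADcbcCDDAcbBC$cC
  sorted[7] = C$cCBdACbBADcbcCDDAcbB
  sorted[8] = CBdACbBADcbcCDDAcbBC$c
  sorted[9] = CDDAcbBC$cCBdACbBADcbc
  sorted[10] = CbBADcbcCDDAcbBC$cCBdA
  sorted[11] = DAcbBC$cCBdACbBADcbcCD
  sorted[12] = DDAcbBC$cCBdACbBADcbcC
  sorted[13] = DcbcCDDAcbBC$cCBdACbBA
  sorted[14] = bBADcbcCDDAcbBC$cCBdAC
  sorted[15] = bBC$cCBdACbBADcbcCDDAc
  sorted[16] = bcCDDAcbBC$cCBdACbBADc
  sorted[17] = cCBdACbBADcbcCDDAcbBC$
  sorted[18] = cCDDAcbBC$cCBdACbBADcb
  sorted[19] = cbBC$cCBdACbBADcbcCDDA
  sorted[20] = cbcCDDAcbBC$cCBdACbBAD
  sorted[21] = dACbBADcbcCDDAcbBC$cCB
sorted[15] = bBC$cCBdACbBADcbcCDDAc

Answer: bBC$cCBdACbBADcbcCDDAc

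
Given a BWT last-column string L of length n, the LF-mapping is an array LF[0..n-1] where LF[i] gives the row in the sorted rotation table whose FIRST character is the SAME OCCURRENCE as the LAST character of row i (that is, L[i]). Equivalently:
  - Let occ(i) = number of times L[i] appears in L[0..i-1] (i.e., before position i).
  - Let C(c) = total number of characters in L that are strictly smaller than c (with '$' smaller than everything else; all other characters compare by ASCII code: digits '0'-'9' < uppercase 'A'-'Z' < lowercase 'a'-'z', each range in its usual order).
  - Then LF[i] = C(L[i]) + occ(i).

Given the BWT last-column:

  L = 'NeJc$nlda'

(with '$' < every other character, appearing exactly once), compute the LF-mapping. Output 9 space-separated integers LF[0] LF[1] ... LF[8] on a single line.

Answer: 2 6 1 4 0 8 7 5 3

Derivation:
Char counts: '$':1, 'J':1, 'N':1, 'a':1, 'c':1, 'd':1, 'e':1, 'l':1, 'n':1
C (first-col start): C('$')=0, C('J')=1, C('N')=2, C('a')=3, C('c')=4, C('d')=5, C('e')=6, C('l')=7, C('n')=8
L[0]='N': occ=0, LF[0]=C('N')+0=2+0=2
L[1]='e': occ=0, LF[1]=C('e')+0=6+0=6
L[2]='J': occ=0, LF[2]=C('J')+0=1+0=1
L[3]='c': occ=0, LF[3]=C('c')+0=4+0=4
L[4]='$': occ=0, LF[4]=C('$')+0=0+0=0
L[5]='n': occ=0, LF[5]=C('n')+0=8+0=8
L[6]='l': occ=0, LF[6]=C('l')+0=7+0=7
L[7]='d': occ=0, LF[7]=C('d')+0=5+0=5
L[8]='a': occ=0, LF[8]=C('a')+0=3+0=3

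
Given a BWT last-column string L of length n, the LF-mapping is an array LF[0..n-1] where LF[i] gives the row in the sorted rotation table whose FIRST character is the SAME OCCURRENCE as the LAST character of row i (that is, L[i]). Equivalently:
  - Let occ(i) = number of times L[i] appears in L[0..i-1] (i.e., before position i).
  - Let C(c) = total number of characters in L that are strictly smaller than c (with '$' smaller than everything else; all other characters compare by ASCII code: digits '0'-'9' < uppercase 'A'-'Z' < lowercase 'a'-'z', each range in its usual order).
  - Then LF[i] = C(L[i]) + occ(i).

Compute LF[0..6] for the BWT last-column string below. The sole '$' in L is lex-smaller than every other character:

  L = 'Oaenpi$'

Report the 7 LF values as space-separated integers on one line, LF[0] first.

Char counts: '$':1, 'O':1, 'a':1, 'e':1, 'i':1, 'n':1, 'p':1
C (first-col start): C('$')=0, C('O')=1, C('a')=2, C('e')=3, C('i')=4, C('n')=5, C('p')=6
L[0]='O': occ=0, LF[0]=C('O')+0=1+0=1
L[1]='a': occ=0, LF[1]=C('a')+0=2+0=2
L[2]='e': occ=0, LF[2]=C('e')+0=3+0=3
L[3]='n': occ=0, LF[3]=C('n')+0=5+0=5
L[4]='p': occ=0, LF[4]=C('p')+0=6+0=6
L[5]='i': occ=0, LF[5]=C('i')+0=4+0=4
L[6]='$': occ=0, LF[6]=C('$')+0=0+0=0

Answer: 1 2 3 5 6 4 0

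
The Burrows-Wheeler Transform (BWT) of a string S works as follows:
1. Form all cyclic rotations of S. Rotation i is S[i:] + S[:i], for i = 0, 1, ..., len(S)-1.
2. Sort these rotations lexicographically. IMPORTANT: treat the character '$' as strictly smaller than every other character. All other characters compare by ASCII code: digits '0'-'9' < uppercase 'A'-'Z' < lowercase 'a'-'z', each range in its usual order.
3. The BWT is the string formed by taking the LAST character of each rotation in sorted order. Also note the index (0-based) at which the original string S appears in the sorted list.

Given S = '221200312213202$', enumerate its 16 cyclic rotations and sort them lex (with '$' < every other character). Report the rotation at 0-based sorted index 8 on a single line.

All 16 rotations (rotation i = S[i:]+S[:i]):
  rot[0] = 221200312213202$
  rot[1] = 21200312213202$2
  rot[2] = 1200312213202$22
  rot[3] = 200312213202$221
  rot[4] = 00312213202$2212
  rot[5] = 0312213202$22120
  rot[6] = 312213202$221200
  rot[7] = 12213202$2212003
  rot[8] = 2213202$22120031
  rot[9] = 213202$221200312
  rot[10] = 13202$2212003122
  rot[11] = 3202$22120031221
  rot[12] = 202$221200312213
  rot[13] = 02$2212003122132
  rot[14] = 2$22120031221320
  rot[15] = $221200312213202
Sorted (with $ < everything):
  sorted[0] = $221200312213202
  sorted[1] = 00312213202$2212
  sorted[2] = 02$2212003122132
  sorted[3] = 0312213202$22120
  sorted[4] = 1200312213202$22
  sorted[5] = 12213202$2212003
  sorted[6] = 13202$2212003122
  sorted[7] = 2$22120031221320
  sorted[8] = 200312213202$221
  sorted[9] = 202$221200312213
  sorted[10] = 21200312213202$2
  sorted[11] = 213202$221200312
  sorted[12] = 221200312213202$
  sorted[13] = 2213202$22120031
  sorted[14] = 312213202$221200
  sorted[15] = 3202$22120031221
sorted[8] = 200312213202$221

Answer: 200312213202$221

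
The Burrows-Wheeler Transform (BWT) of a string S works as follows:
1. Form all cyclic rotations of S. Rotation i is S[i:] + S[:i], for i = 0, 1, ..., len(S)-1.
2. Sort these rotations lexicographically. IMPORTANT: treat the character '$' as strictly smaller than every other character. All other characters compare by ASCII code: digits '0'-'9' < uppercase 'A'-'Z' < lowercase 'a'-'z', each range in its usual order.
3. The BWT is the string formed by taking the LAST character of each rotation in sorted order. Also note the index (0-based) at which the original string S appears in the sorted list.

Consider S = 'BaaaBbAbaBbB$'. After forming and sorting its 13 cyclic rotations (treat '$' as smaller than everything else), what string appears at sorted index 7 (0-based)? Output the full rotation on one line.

Answer: aBbB$BaaaBbAb

Derivation:
All 13 rotations (rotation i = S[i:]+S[:i]):
  rot[0] = BaaaBbAbaBbB$
  rot[1] = aaaBbAbaBbB$B
  rot[2] = aaBbAbaBbB$Ba
  rot[3] = aBbAbaBbB$Baa
  rot[4] = BbAbaBbB$Baaa
  rot[5] = bAbaBbB$BaaaB
  rot[6] = AbaBbB$BaaaBb
  rot[7] = baBbB$BaaaBbA
  rot[8] = aBbB$BaaaBbAb
  rot[9] = BbB$BaaaBbAba
  rot[10] = bB$BaaaBbAbaB
  rot[11] = B$BaaaBbAbaBb
  rot[12] = $BaaaBbAbaBbB
Sorted (with $ < everything):
  sorted[0] = $BaaaBbAbaBbB
  sorted[1] = AbaBbB$BaaaBb
  sorted[2] = B$BaaaBbAbaBb
  sorted[3] = BaaaBbAbaBbB$
  sorted[4] = BbAbaBbB$Baaa
  sorted[5] = BbB$BaaaBbAba
  sorted[6] = aBbAbaBbB$Baa
  sorted[7] = aBbB$BaaaBbAb
  sorted[8] = aaBbAbaBbB$Ba
  sorted[9] = aaaBbAbaBbB$B
  sorted[10] = bAbaBbB$BaaaB
  sorted[11] = bB$BaaaBbAbaB
  sorted[12] = baBbB$BaaaBbA
sorted[7] = aBbB$BaaaBbAb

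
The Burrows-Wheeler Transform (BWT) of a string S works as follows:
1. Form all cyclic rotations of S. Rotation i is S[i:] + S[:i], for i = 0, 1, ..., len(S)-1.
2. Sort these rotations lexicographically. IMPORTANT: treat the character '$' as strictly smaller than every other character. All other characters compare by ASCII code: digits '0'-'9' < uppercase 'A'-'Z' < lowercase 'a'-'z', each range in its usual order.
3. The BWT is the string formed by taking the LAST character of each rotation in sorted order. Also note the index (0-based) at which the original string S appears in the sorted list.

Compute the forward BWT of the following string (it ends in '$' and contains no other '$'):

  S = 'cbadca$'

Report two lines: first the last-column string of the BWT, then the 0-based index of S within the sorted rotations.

Answer: acbcd$a
5

Derivation:
All 7 rotations (rotation i = S[i:]+S[:i]):
  rot[0] = cbadca$
  rot[1] = badca$c
  rot[2] = adca$cb
  rot[3] = dca$cba
  rot[4] = ca$cbad
  rot[5] = a$cbadc
  rot[6] = $cbadca
Sorted (with $ < everything):
  sorted[0] = $cbadca  (last char: 'a')
  sorted[1] = a$cbadc  (last char: 'c')
  sorted[2] = adca$cb  (last char: 'b')
  sorted[3] = badca$c  (last char: 'c')
  sorted[4] = ca$cbad  (last char: 'd')
  sorted[5] = cbadca$  (last char: '$')
  sorted[6] = dca$cba  (last char: 'a')
Last column: acbcd$a
Original string S is at sorted index 5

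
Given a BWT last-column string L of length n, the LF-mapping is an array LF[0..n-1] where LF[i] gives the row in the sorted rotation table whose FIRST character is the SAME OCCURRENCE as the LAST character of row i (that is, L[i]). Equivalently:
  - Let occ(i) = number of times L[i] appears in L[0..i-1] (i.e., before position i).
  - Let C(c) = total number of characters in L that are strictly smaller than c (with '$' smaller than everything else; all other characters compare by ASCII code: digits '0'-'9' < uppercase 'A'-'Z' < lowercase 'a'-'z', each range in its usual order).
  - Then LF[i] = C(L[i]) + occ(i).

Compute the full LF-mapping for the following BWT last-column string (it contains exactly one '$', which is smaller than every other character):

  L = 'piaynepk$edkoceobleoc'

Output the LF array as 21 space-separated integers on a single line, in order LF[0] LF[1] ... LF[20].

Char counts: '$':1, 'a':1, 'b':1, 'c':2, 'd':1, 'e':4, 'i':1, 'k':2, 'l':1, 'n':1, 'o':3, 'p':2, 'y':1
C (first-col start): C('$')=0, C('a')=1, C('b')=2, C('c')=3, C('d')=5, C('e')=6, C('i')=10, C('k')=11, C('l')=13, C('n')=14, C('o')=15, C('p')=18, C('y')=20
L[0]='p': occ=0, LF[0]=C('p')+0=18+0=18
L[1]='i': occ=0, LF[1]=C('i')+0=10+0=10
L[2]='a': occ=0, LF[2]=C('a')+0=1+0=1
L[3]='y': occ=0, LF[3]=C('y')+0=20+0=20
L[4]='n': occ=0, LF[4]=C('n')+0=14+0=14
L[5]='e': occ=0, LF[5]=C('e')+0=6+0=6
L[6]='p': occ=1, LF[6]=C('p')+1=18+1=19
L[7]='k': occ=0, LF[7]=C('k')+0=11+0=11
L[8]='$': occ=0, LF[8]=C('$')+0=0+0=0
L[9]='e': occ=1, LF[9]=C('e')+1=6+1=7
L[10]='d': occ=0, LF[10]=C('d')+0=5+0=5
L[11]='k': occ=1, LF[11]=C('k')+1=11+1=12
L[12]='o': occ=0, LF[12]=C('o')+0=15+0=15
L[13]='c': occ=0, LF[13]=C('c')+0=3+0=3
L[14]='e': occ=2, LF[14]=C('e')+2=6+2=8
L[15]='o': occ=1, LF[15]=C('o')+1=15+1=16
L[16]='b': occ=0, LF[16]=C('b')+0=2+0=2
L[17]='l': occ=0, LF[17]=C('l')+0=13+0=13
L[18]='e': occ=3, LF[18]=C('e')+3=6+3=9
L[19]='o': occ=2, LF[19]=C('o')+2=15+2=17
L[20]='c': occ=1, LF[20]=C('c')+1=3+1=4

Answer: 18 10 1 20 14 6 19 11 0 7 5 12 15 3 8 16 2 13 9 17 4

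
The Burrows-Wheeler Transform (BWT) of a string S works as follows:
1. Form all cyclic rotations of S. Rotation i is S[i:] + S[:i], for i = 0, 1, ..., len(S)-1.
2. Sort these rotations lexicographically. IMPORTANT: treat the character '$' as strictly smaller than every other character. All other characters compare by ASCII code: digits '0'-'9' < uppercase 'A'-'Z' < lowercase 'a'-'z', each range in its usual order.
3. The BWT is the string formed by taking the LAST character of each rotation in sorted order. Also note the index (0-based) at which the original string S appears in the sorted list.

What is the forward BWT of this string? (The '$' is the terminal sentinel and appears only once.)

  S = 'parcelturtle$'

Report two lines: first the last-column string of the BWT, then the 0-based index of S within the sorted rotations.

Answer: eprlcte$aurlt
7

Derivation:
All 13 rotations (rotation i = S[i:]+S[:i]):
  rot[0] = parcelturtle$
  rot[1] = arcelturtle$p
  rot[2] = rcelturtle$pa
  rot[3] = celturtle$par
  rot[4] = elturtle$parc
  rot[5] = lturtle$parce
  rot[6] = turtle$parcel
  rot[7] = urtle$parcelt
  rot[8] = rtle$parceltu
  rot[9] = tle$parceltur
  rot[10] = le$parcelturt
  rot[11] = e$parcelturtl
  rot[12] = $parcelturtle
Sorted (with $ < everything):
  sorted[0] = $parcelturtle  (last char: 'e')
  sorted[1] = arcelturtle$p  (last char: 'p')
  sorted[2] = celturtle$par  (last char: 'r')
  sorted[3] = e$parcelturtl  (last char: 'l')
  sorted[4] = elturtle$parc  (last char: 'c')
  sorted[5] = le$parcelturt  (last char: 't')
  sorted[6] = lturtle$parce  (last char: 'e')
  sorted[7] = parcelturtle$  (last char: '$')
  sorted[8] = rcelturtle$pa  (last char: 'a')
  sorted[9] = rtle$parceltu  (last char: 'u')
  sorted[10] = tle$parceltur  (last char: 'r')
  sorted[11] = turtle$parcel  (last char: 'l')
  sorted[12] = urtle$parcelt  (last char: 't')
Last column: eprlcte$aurlt
Original string S is at sorted index 7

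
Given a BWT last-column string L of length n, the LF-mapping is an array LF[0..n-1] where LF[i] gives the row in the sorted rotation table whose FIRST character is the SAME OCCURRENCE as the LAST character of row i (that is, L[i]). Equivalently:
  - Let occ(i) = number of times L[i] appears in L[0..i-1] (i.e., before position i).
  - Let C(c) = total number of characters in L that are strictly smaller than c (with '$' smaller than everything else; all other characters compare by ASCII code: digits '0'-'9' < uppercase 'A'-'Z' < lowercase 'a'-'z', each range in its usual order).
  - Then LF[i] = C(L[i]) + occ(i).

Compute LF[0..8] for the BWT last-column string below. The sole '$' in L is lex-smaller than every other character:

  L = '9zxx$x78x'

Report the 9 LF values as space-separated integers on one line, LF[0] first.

Char counts: '$':1, '7':1, '8':1, '9':1, 'x':4, 'z':1
C (first-col start): C('$')=0, C('7')=1, C('8')=2, C('9')=3, C('x')=4, C('z')=8
L[0]='9': occ=0, LF[0]=C('9')+0=3+0=3
L[1]='z': occ=0, LF[1]=C('z')+0=8+0=8
L[2]='x': occ=0, LF[2]=C('x')+0=4+0=4
L[3]='x': occ=1, LF[3]=C('x')+1=4+1=5
L[4]='$': occ=0, LF[4]=C('$')+0=0+0=0
L[5]='x': occ=2, LF[5]=C('x')+2=4+2=6
L[6]='7': occ=0, LF[6]=C('7')+0=1+0=1
L[7]='8': occ=0, LF[7]=C('8')+0=2+0=2
L[8]='x': occ=3, LF[8]=C('x')+3=4+3=7

Answer: 3 8 4 5 0 6 1 2 7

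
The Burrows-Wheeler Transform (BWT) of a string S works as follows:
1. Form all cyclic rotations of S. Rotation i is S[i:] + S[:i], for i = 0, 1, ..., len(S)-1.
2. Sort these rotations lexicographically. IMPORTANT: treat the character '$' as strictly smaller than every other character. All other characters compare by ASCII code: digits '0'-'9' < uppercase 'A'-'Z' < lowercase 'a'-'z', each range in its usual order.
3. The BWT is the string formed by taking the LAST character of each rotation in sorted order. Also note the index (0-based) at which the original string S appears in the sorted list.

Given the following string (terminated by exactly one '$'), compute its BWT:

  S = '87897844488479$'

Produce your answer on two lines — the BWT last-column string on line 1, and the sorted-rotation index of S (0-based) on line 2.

Answer: 9848498478$4778
10

Derivation:
All 15 rotations (rotation i = S[i:]+S[:i]):
  rot[0] = 87897844488479$
  rot[1] = 7897844488479$8
  rot[2] = 897844488479$87
  rot[3] = 97844488479$878
  rot[4] = 7844488479$8789
  rot[5] = 844488479$87897
  rot[6] = 44488479$878978
  rot[7] = 4488479$8789784
  rot[8] = 488479$87897844
  rot[9] = 88479$878978444
  rot[10] = 8479$8789784448
  rot[11] = 479$87897844488
  rot[12] = 79$878978444884
  rot[13] = 9$8789784448847
  rot[14] = $87897844488479
Sorted (with $ < everything):
  sorted[0] = $87897844488479  (last char: '9')
  sorted[1] = 44488479$878978  (last char: '8')
  sorted[2] = 4488479$8789784  (last char: '4')
  sorted[3] = 479$87897844488  (last char: '8')
  sorted[4] = 488479$87897844  (last char: '4')
  sorted[5] = 7844488479$8789  (last char: '9')
  sorted[6] = 7897844488479$8  (last char: '8')
  sorted[7] = 79$878978444884  (last char: '4')
  sorted[8] = 844488479$87897  (last char: '7')
  sorted[9] = 8479$8789784448  (last char: '8')
  sorted[10] = 87897844488479$  (last char: '$')
  sorted[11] = 88479$878978444  (last char: '4')
  sorted[12] = 897844488479$87  (last char: '7')
  sorted[13] = 9$8789784448847  (last char: '7')
  sorted[14] = 97844488479$878  (last char: '8')
Last column: 9848498478$4778
Original string S is at sorted index 10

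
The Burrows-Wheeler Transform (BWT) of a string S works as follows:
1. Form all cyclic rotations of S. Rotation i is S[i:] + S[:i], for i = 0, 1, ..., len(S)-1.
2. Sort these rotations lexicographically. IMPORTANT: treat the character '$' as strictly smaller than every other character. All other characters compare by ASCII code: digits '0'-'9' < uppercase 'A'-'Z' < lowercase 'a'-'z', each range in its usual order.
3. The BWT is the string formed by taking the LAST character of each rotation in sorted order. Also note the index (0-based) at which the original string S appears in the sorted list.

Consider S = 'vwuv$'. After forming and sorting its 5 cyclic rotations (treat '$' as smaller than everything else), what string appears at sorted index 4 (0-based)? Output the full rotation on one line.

All 5 rotations (rotation i = S[i:]+S[:i]):
  rot[0] = vwuv$
  rot[1] = wuv$v
  rot[2] = uv$vw
  rot[3] = v$vwu
  rot[4] = $vwuv
Sorted (with $ < everything):
  sorted[0] = $vwuv
  sorted[1] = uv$vw
  sorted[2] = v$vwu
  sorted[3] = vwuv$
  sorted[4] = wuv$v
sorted[4] = wuv$v

Answer: wuv$v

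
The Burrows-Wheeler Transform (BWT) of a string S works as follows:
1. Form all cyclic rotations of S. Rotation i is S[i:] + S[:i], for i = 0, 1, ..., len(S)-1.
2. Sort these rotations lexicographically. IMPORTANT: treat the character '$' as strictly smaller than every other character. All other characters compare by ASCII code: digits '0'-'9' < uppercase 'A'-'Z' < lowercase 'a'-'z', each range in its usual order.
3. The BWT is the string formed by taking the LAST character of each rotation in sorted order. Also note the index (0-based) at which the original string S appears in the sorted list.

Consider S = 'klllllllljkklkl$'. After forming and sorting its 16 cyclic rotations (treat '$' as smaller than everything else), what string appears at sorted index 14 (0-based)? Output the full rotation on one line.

All 16 rotations (rotation i = S[i:]+S[:i]):
  rot[0] = klllllllljkklkl$
  rot[1] = lllllllljkklkl$k
  rot[2] = llllllljkklkl$kl
  rot[3] = lllllljkklkl$kll
  rot[4] = llllljkklkl$klll
  rot[5] = lllljkklkl$kllll
  rot[6] = llljkklkl$klllll
  rot[7] = lljkklkl$kllllll
  rot[8] = ljkklkl$klllllll
  rot[9] = jkklkl$kllllllll
  rot[10] = kklkl$kllllllllj
  rot[11] = klkl$klllllllljk
  rot[12] = lkl$klllllllljkk
  rot[13] = kl$klllllllljkkl
  rot[14] = l$klllllllljkklk
  rot[15] = $klllllllljkklkl
Sorted (with $ < everything):
  sorted[0] = $klllllllljkklkl
  sorted[1] = jkklkl$kllllllll
  sorted[2] = kklkl$kllllllllj
  sorted[3] = kl$klllllllljkkl
  sorted[4] = klkl$klllllllljk
  sorted[5] = klllllllljkklkl$
  sorted[6] = l$klllllllljkklk
  sorted[7] = ljkklkl$klllllll
  sorted[8] = lkl$klllllllljkk
  sorted[9] = lljkklkl$kllllll
  sorted[10] = llljkklkl$klllll
  sorted[11] = lllljkklkl$kllll
  sorted[12] = llllljkklkl$klll
  sorted[13] = lllllljkklkl$kll
  sorted[14] = llllllljkklkl$kl
  sorted[15] = lllllllljkklkl$k
sorted[14] = llllllljkklkl$kl

Answer: llllllljkklkl$kl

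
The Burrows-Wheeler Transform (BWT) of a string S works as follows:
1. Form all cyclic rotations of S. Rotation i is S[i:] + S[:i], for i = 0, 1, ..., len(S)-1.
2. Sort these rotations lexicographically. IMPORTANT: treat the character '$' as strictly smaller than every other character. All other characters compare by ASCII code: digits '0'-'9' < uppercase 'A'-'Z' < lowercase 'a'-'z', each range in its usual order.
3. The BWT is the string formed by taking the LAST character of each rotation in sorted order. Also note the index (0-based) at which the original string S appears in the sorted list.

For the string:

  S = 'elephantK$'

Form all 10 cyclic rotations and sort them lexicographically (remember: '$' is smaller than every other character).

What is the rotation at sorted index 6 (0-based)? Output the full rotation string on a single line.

Answer: lephantK$e

Derivation:
All 10 rotations (rotation i = S[i:]+S[:i]):
  rot[0] = elephantK$
  rot[1] = lephantK$e
  rot[2] = ephantK$el
  rot[3] = phantK$ele
  rot[4] = hantK$elep
  rot[5] = antK$eleph
  rot[6] = ntK$elepha
  rot[7] = tK$elephan
  rot[8] = K$elephant
  rot[9] = $elephantK
Sorted (with $ < everything):
  sorted[0] = $elephantK
  sorted[1] = K$elephant
  sorted[2] = antK$eleph
  sorted[3] = elephantK$
  sorted[4] = ephantK$el
  sorted[5] = hantK$elep
  sorted[6] = lephantK$e
  sorted[7] = ntK$elepha
  sorted[8] = phantK$ele
  sorted[9] = tK$elephan
sorted[6] = lephantK$e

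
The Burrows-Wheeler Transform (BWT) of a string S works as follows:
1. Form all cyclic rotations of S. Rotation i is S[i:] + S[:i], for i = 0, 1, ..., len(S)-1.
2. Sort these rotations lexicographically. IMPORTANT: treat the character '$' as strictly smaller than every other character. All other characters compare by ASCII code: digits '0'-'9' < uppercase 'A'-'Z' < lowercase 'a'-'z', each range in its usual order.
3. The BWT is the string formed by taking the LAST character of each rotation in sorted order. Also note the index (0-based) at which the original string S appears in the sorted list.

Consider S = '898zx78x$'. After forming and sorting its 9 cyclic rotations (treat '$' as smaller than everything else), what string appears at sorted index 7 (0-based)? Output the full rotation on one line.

Answer: x78x$898z

Derivation:
All 9 rotations (rotation i = S[i:]+S[:i]):
  rot[0] = 898zx78x$
  rot[1] = 98zx78x$8
  rot[2] = 8zx78x$89
  rot[3] = zx78x$898
  rot[4] = x78x$898z
  rot[5] = 78x$898zx
  rot[6] = 8x$898zx7
  rot[7] = x$898zx78
  rot[8] = $898zx78x
Sorted (with $ < everything):
  sorted[0] = $898zx78x
  sorted[1] = 78x$898zx
  sorted[2] = 898zx78x$
  sorted[3] = 8x$898zx7
  sorted[4] = 8zx78x$89
  sorted[5] = 98zx78x$8
  sorted[6] = x$898zx78
  sorted[7] = x78x$898z
  sorted[8] = zx78x$898
sorted[7] = x78x$898z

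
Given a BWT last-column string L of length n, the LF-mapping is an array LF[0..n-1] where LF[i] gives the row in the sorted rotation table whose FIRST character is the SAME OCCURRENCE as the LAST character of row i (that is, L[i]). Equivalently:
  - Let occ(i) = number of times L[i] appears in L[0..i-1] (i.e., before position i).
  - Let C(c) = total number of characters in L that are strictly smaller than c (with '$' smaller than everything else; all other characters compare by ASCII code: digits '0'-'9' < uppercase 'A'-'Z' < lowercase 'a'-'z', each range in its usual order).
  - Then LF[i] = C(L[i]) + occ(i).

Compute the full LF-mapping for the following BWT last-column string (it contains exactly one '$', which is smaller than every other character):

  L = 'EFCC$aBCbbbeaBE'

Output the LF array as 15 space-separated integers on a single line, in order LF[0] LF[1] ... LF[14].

Char counts: '$':1, 'B':2, 'C':3, 'E':2, 'F':1, 'a':2, 'b':3, 'e':1
C (first-col start): C('$')=0, C('B')=1, C('C')=3, C('E')=6, C('F')=8, C('a')=9, C('b')=11, C('e')=14
L[0]='E': occ=0, LF[0]=C('E')+0=6+0=6
L[1]='F': occ=0, LF[1]=C('F')+0=8+0=8
L[2]='C': occ=0, LF[2]=C('C')+0=3+0=3
L[3]='C': occ=1, LF[3]=C('C')+1=3+1=4
L[4]='$': occ=0, LF[4]=C('$')+0=0+0=0
L[5]='a': occ=0, LF[5]=C('a')+0=9+0=9
L[6]='B': occ=0, LF[6]=C('B')+0=1+0=1
L[7]='C': occ=2, LF[7]=C('C')+2=3+2=5
L[8]='b': occ=0, LF[8]=C('b')+0=11+0=11
L[9]='b': occ=1, LF[9]=C('b')+1=11+1=12
L[10]='b': occ=2, LF[10]=C('b')+2=11+2=13
L[11]='e': occ=0, LF[11]=C('e')+0=14+0=14
L[12]='a': occ=1, LF[12]=C('a')+1=9+1=10
L[13]='B': occ=1, LF[13]=C('B')+1=1+1=2
L[14]='E': occ=1, LF[14]=C('E')+1=6+1=7

Answer: 6 8 3 4 0 9 1 5 11 12 13 14 10 2 7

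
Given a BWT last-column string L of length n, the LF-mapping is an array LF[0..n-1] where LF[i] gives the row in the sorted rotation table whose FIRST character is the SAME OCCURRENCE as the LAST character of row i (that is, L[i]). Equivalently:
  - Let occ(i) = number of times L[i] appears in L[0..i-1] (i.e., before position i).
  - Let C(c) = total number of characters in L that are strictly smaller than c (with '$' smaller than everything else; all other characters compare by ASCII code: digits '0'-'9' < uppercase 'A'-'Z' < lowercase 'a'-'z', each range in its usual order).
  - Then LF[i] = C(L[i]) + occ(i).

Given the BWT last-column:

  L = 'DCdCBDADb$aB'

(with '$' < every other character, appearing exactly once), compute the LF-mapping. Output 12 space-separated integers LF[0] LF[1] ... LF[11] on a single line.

Char counts: '$':1, 'A':1, 'B':2, 'C':2, 'D':3, 'a':1, 'b':1, 'd':1
C (first-col start): C('$')=0, C('A')=1, C('B')=2, C('C')=4, C('D')=6, C('a')=9, C('b')=10, C('d')=11
L[0]='D': occ=0, LF[0]=C('D')+0=6+0=6
L[1]='C': occ=0, LF[1]=C('C')+0=4+0=4
L[2]='d': occ=0, LF[2]=C('d')+0=11+0=11
L[3]='C': occ=1, LF[3]=C('C')+1=4+1=5
L[4]='B': occ=0, LF[4]=C('B')+0=2+0=2
L[5]='D': occ=1, LF[5]=C('D')+1=6+1=7
L[6]='A': occ=0, LF[6]=C('A')+0=1+0=1
L[7]='D': occ=2, LF[7]=C('D')+2=6+2=8
L[8]='b': occ=0, LF[8]=C('b')+0=10+0=10
L[9]='$': occ=0, LF[9]=C('$')+0=0+0=0
L[10]='a': occ=0, LF[10]=C('a')+0=9+0=9
L[11]='B': occ=1, LF[11]=C('B')+1=2+1=3

Answer: 6 4 11 5 2 7 1 8 10 0 9 3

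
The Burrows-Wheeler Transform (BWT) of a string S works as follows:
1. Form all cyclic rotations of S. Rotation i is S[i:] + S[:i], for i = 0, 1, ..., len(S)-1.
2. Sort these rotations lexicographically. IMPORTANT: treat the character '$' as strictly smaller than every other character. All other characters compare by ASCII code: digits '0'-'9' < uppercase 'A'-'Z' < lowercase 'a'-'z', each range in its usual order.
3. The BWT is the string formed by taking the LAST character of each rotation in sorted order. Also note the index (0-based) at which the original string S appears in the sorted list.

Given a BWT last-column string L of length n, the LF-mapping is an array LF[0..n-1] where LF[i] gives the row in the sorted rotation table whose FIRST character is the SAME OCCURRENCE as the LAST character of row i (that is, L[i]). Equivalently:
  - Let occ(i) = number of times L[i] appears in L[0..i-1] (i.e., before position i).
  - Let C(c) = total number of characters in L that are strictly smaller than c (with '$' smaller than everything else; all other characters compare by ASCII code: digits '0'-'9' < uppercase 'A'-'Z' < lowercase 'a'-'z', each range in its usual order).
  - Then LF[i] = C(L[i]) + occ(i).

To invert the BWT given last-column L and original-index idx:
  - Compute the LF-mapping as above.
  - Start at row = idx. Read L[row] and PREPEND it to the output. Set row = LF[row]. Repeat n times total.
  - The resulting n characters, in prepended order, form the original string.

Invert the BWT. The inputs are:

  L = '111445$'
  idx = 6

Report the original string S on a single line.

LF mapping: 1 2 3 4 5 6 0
Walk LF starting at row 6, prepending L[row]:
  step 1: row=6, L[6]='$', prepend. Next row=LF[6]=0
  step 2: row=0, L[0]='1', prepend. Next row=LF[0]=1
  step 3: row=1, L[1]='1', prepend. Next row=LF[1]=2
  step 4: row=2, L[2]='1', prepend. Next row=LF[2]=3
  step 5: row=3, L[3]='4', prepend. Next row=LF[3]=4
  step 6: row=4, L[4]='4', prepend. Next row=LF[4]=5
  step 7: row=5, L[5]='5', prepend. Next row=LF[5]=6
Reversed output: 544111$

Answer: 544111$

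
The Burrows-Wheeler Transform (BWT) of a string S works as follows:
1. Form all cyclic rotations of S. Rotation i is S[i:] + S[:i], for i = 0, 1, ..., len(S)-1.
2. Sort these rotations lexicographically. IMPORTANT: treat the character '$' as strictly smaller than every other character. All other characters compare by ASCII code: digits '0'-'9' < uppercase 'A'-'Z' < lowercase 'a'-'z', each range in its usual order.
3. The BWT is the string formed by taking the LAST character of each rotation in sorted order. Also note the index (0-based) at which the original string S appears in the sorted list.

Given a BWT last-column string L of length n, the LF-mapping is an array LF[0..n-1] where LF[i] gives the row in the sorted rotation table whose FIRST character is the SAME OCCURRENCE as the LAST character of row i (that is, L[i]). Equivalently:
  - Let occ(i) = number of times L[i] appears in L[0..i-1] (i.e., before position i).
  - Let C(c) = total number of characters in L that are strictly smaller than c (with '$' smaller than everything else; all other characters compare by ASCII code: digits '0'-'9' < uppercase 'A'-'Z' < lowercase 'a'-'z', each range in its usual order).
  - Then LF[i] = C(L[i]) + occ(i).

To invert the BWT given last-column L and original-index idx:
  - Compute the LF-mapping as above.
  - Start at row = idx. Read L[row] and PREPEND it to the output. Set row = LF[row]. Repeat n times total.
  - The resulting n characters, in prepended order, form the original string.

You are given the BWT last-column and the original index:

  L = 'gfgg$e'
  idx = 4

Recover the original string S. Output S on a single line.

LF mapping: 3 2 4 5 0 1
Walk LF starting at row 4, prepending L[row]:
  step 1: row=4, L[4]='$', prepend. Next row=LF[4]=0
  step 2: row=0, L[0]='g', prepend. Next row=LF[0]=3
  step 3: row=3, L[3]='g', prepend. Next row=LF[3]=5
  step 4: row=5, L[5]='e', prepend. Next row=LF[5]=1
  step 5: row=1, L[1]='f', prepend. Next row=LF[1]=2
  step 6: row=2, L[2]='g', prepend. Next row=LF[2]=4
Reversed output: gfegg$

Answer: gfegg$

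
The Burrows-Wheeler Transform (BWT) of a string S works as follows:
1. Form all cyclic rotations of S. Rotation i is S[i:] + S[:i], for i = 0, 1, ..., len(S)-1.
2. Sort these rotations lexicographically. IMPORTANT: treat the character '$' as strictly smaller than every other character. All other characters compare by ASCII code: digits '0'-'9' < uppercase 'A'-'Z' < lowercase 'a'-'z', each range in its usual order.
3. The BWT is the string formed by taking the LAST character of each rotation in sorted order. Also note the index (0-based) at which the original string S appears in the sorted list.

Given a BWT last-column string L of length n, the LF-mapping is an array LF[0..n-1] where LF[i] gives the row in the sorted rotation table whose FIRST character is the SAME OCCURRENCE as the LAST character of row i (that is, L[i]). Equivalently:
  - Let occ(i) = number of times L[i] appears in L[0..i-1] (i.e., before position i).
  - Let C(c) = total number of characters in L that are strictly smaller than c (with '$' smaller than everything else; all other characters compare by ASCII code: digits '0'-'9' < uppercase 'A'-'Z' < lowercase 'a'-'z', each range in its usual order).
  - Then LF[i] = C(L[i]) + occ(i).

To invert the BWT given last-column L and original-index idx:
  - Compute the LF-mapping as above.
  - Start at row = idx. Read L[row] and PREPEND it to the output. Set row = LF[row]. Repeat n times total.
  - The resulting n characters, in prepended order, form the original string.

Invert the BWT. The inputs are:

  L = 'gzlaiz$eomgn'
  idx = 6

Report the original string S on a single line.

LF mapping: 3 10 6 1 5 11 0 2 9 7 4 8
Walk LF starting at row 6, prepending L[row]:
  step 1: row=6, L[6]='$', prepend. Next row=LF[6]=0
  step 2: row=0, L[0]='g', prepend. Next row=LF[0]=3
  step 3: row=3, L[3]='a', prepend. Next row=LF[3]=1
  step 4: row=1, L[1]='z', prepend. Next row=LF[1]=10
  step 5: row=10, L[10]='g', prepend. Next row=LF[10]=4
  step 6: row=4, L[4]='i', prepend. Next row=LF[4]=5
  step 7: row=5, L[5]='z', prepend. Next row=LF[5]=11
  step 8: row=11, L[11]='n', prepend. Next row=LF[11]=8
  step 9: row=8, L[8]='o', prepend. Next row=LF[8]=9
  step 10: row=9, L[9]='m', prepend. Next row=LF[9]=7
  step 11: row=7, L[7]='e', prepend. Next row=LF[7]=2
  step 12: row=2, L[2]='l', prepend. Next row=LF[2]=6
Reversed output: lemonzigzag$

Answer: lemonzigzag$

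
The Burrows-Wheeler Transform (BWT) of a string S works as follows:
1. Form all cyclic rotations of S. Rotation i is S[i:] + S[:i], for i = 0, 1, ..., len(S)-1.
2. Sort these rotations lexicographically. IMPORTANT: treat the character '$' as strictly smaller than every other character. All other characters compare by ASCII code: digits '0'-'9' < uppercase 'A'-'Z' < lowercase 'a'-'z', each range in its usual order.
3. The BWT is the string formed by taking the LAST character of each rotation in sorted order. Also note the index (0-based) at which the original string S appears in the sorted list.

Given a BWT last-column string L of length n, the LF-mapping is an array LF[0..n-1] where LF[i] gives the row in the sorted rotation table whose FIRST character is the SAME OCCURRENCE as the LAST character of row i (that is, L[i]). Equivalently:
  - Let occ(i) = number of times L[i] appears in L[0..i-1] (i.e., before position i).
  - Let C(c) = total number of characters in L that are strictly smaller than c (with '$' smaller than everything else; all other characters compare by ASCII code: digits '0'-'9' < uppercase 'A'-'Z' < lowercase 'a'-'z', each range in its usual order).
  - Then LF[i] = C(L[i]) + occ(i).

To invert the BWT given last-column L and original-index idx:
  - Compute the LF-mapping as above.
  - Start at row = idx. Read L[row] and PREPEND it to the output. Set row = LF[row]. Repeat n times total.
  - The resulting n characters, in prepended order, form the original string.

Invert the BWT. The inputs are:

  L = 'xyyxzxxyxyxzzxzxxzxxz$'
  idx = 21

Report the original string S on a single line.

Answer: zzzxzyxyxxxxyxzxxxzyx$

Derivation:
LF mapping: 1 12 13 2 16 3 4 14 5 15 6 17 18 7 19 8 9 20 10 11 21 0
Walk LF starting at row 21, prepending L[row]:
  step 1: row=21, L[21]='$', prepend. Next row=LF[21]=0
  step 2: row=0, L[0]='x', prepend. Next row=LF[0]=1
  step 3: row=1, L[1]='y', prepend. Next row=LF[1]=12
  step 4: row=12, L[12]='z', prepend. Next row=LF[12]=18
  step 5: row=18, L[18]='x', prepend. Next row=LF[18]=10
  step 6: row=10, L[10]='x', prepend. Next row=LF[10]=6
  step 7: row=6, L[6]='x', prepend. Next row=LF[6]=4
  step 8: row=4, L[4]='z', prepend. Next row=LF[4]=16
  step 9: row=16, L[16]='x', prepend. Next row=LF[16]=9
  step 10: row=9, L[9]='y', prepend. Next row=LF[9]=15
  step 11: row=15, L[15]='x', prepend. Next row=LF[15]=8
  step 12: row=8, L[8]='x', prepend. Next row=LF[8]=5
  step 13: row=5, L[5]='x', prepend. Next row=LF[5]=3
  step 14: row=3, L[3]='x', prepend. Next row=LF[3]=2
  step 15: row=2, L[2]='y', prepend. Next row=LF[2]=13
  step 16: row=13, L[13]='x', prepend. Next row=LF[13]=7
  step 17: row=7, L[7]='y', prepend. Next row=LF[7]=14
  step 18: row=14, L[14]='z', prepend. Next row=LF[14]=19
  step 19: row=19, L[19]='x', prepend. Next row=LF[19]=11
  step 20: row=11, L[11]='z', prepend. Next row=LF[11]=17
  step 21: row=17, L[17]='z', prepend. Next row=LF[17]=20
  step 22: row=20, L[20]='z', prepend. Next row=LF[20]=21
Reversed output: zzzxzyxyxxxxyxzxxxzyx$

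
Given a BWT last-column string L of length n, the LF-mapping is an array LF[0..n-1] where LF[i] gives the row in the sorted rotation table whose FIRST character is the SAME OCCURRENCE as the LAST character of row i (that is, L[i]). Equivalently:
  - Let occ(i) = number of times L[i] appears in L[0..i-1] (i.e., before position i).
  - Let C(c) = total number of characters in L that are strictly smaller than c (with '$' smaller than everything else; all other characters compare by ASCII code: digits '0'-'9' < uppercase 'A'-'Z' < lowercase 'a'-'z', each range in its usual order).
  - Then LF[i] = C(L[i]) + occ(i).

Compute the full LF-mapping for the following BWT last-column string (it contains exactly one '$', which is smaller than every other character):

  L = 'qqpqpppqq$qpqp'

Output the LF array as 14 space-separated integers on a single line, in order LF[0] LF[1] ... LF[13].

Char counts: '$':1, 'p':6, 'q':7
C (first-col start): C('$')=0, C('p')=1, C('q')=7
L[0]='q': occ=0, LF[0]=C('q')+0=7+0=7
L[1]='q': occ=1, LF[1]=C('q')+1=7+1=8
L[2]='p': occ=0, LF[2]=C('p')+0=1+0=1
L[3]='q': occ=2, LF[3]=C('q')+2=7+2=9
L[4]='p': occ=1, LF[4]=C('p')+1=1+1=2
L[5]='p': occ=2, LF[5]=C('p')+2=1+2=3
L[6]='p': occ=3, LF[6]=C('p')+3=1+3=4
L[7]='q': occ=3, LF[7]=C('q')+3=7+3=10
L[8]='q': occ=4, LF[8]=C('q')+4=7+4=11
L[9]='$': occ=0, LF[9]=C('$')+0=0+0=0
L[10]='q': occ=5, LF[10]=C('q')+5=7+5=12
L[11]='p': occ=4, LF[11]=C('p')+4=1+4=5
L[12]='q': occ=6, LF[12]=C('q')+6=7+6=13
L[13]='p': occ=5, LF[13]=C('p')+5=1+5=6

Answer: 7 8 1 9 2 3 4 10 11 0 12 5 13 6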